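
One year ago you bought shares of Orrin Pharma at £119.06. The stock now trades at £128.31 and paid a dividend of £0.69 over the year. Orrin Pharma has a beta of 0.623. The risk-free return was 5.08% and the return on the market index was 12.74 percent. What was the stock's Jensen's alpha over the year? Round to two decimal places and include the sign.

-1.50%

Realised HPR = (P1 + D1 − P0) / P0 = (128.31 + 0.69 − 119.06) / 119.06 = 9.94 / 119.06 = 8.3487%
MRP = 12.74% − 5.08% = 7.66%
CAPM required = R_f + β·MRP = 5.08% + 0.623 × 7.66% = 9.85218%
α = realised − required = 8.3487% − 9.85218% = -1.50%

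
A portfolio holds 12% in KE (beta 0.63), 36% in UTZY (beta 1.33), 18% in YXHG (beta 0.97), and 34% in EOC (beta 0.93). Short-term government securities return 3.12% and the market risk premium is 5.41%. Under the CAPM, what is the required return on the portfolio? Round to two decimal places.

8.77%

β_P = Σ w_i β_i = 0.12×0.63 + 0.36×1.33 + 0.18×0.97 + 0.34×0.93 = 1.0452
E(R_P) = R_f + β_P × MRP = 3.12% + 1.0452 × 5.41% = 8.77%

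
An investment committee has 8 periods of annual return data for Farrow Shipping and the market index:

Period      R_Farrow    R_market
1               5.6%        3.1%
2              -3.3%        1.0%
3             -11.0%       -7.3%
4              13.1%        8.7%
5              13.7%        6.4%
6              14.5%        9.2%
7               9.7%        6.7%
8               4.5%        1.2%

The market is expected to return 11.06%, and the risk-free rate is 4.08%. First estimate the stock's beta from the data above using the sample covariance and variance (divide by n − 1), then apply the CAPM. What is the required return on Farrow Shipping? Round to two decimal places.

Mean R_i = (5.6 − 3.3 − 11.0 + 13.1 + 13.7 + 14.5 + 9.7 + 4.5) / 8 = 5.8500%
Mean R_m = (3.1 + 1.0 − 7.3 + 8.7 + 6.4 + 9.2 + 6.7 + 1.2) / 8 = 3.6250%
Σ(R_i − R̄_i)(R_m − R̄_m) = 330.1500  ⇒  Cov = 330.1500 / 7 = 47.1643
Σ(R_m − R̄_m)² = 206.3950  ⇒  Var(R_m) = 206.3950 / 7 = 29.4850
β = Cov / Var(R_m) = 47.1643 / 29.4850 = 1.5996
MRP = 11.06% − 4.08% = 6.98%
E(R) = R_f + β × MRP = 4.08% + 1.5996 × 6.98% = 15.25%

15.25%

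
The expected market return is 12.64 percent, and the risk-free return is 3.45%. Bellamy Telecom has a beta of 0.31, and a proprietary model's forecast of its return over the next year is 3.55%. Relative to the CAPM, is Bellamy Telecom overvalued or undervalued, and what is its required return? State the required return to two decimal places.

Overvalued; required return 6.30%

MRP = 12.64% − 3.45% = 9.19%
Required return = R_f + β·MRP = 3.45% + 0.31 × 9.19% = 6.30%
Forecast 3.55% < required 6.30% → the stock plots below the SML → overvalued.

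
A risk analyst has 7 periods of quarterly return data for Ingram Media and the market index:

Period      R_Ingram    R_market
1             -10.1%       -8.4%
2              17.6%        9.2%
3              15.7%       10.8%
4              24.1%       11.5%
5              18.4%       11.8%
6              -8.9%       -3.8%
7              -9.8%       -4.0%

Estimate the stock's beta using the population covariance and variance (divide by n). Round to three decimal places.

Mean R_i = (-10.1 + 17.6 + 15.7 + 24.1 + 18.4 − 8.9 − 9.8) / 7 = 6.7143%
Mean R_m = (-8.4 + 9.2 + 10.8 + 11.5 + 11.8 − 3.8 − 4.0) / 7 = 3.8714%
Σ(R_i − R̄_i)(R_m − R̄_m) = 801.6529  ⇒  Cov = 801.6529 / 7 = 114.5218
Σ(R_m − R̄_m)² = 468.8543  ⇒  Var(R_m) = 468.8543 / 7 = 66.9792
β = Cov / Var(R_m) = 114.5218 / 66.9792 = 1.7098

1.710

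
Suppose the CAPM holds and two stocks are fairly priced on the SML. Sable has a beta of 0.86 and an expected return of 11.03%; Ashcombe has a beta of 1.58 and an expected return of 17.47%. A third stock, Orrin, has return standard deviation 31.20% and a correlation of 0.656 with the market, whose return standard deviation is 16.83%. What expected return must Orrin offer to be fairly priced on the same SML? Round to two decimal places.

MRP = (17.47% − 11.03%) / (1.58 − 0.86) = 8.9444%
R_f = 11.03% − 0.86 × 8.9444% = 3.3378%
β_Orrin = ρ·σ_i/σ_m = 0.656 × 31.20 / 16.83 = 1.2161
E(R_Orrin) = R_f + β × MRP = 3.3378% + 1.2161 × 8.9444% = 14.22%

14.22%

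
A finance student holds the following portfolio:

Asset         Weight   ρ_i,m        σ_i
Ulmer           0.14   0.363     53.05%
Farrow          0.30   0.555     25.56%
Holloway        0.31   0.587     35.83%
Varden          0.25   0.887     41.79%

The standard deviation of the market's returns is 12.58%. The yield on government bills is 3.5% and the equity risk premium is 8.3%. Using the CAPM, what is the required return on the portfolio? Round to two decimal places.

β_Ulmer = 0.363 × 53.05% / 12.58% = 1.5308
β_Farrow = 0.555 × 25.56% / 12.58% = 1.1276
β_Holloway = 0.587 × 35.83% / 12.58% = 1.6719
β_Varden = 0.887 × 41.79% / 12.58% = 2.9466
β_P = Σ w_i β_i = 0.14×1.5308 + 0.30×1.1276 + 0.31×1.6719 + 0.25×2.9466 = 1.8075
E(R_P) = R_f + β_P × MRP = 3.5% + 1.8075 × 8.3% = 18.50%

18.50%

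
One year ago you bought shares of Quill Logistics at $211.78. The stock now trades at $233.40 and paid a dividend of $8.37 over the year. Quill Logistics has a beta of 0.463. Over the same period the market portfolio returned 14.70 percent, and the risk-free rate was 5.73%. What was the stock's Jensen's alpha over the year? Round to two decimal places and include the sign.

+4.28%

Realised HPR = (P1 + D1 − P0) / P0 = (233.40 + 8.37 − 211.78) / 211.78 = 29.99 / 211.78 = 14.1609%
MRP = 14.70% − 5.73% = 8.97%
CAPM required = R_f + β·MRP = 5.73% + 0.463 × 8.97% = 9.88311%
α = realised − required = 14.1609% − 9.88311% = +4.28%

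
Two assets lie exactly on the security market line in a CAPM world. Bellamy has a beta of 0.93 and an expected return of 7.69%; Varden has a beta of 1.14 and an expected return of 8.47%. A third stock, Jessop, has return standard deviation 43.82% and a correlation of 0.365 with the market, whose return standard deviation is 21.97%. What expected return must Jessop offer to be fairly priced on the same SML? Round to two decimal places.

MRP = (8.47% − 7.69%) / (1.14 − 0.93) = 3.7143%
R_f = 7.69% − 0.93 × 3.7143% = 4.2357%
β_Jessop = ρ·σ_i/σ_m = 0.365 × 43.82 / 21.97 = 0.7280
E(R_Jessop) = R_f + β × MRP = 4.2357% + 0.7280 × 3.7143% = 6.94%

6.94%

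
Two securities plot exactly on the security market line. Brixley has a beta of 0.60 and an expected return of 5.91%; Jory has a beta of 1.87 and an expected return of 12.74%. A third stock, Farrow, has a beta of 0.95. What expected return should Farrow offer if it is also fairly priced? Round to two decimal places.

7.79%

MRP (SML slope) = (12.74% − 5.91%) / (1.87 − 0.60) = 6.83% / 1.27 = 5.3780%
R_f (intercept) = 5.91% − 0.60 × 5.3780% = 2.6832%
E(R_Farrow) = R_f + β × MRP = 2.6832% + 0.95 × 5.3780% = 7.79%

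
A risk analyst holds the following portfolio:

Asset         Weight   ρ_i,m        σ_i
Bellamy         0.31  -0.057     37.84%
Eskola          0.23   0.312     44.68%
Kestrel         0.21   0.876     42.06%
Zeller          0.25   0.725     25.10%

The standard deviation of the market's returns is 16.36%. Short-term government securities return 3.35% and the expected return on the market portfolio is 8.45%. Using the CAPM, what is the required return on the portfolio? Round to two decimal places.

β_Bellamy = -0.057 × 37.84% / 16.36% = -0.1318
β_Eskola = 0.312 × 44.68% / 16.36% = 0.8521
β_Kestrel = 0.876 × 42.06% / 16.36% = 2.2521
β_Zeller = 0.725 × 25.10% / 16.36% = 1.1123
β_P = Σ w_i β_i = 0.31×-0.1318 + 0.23×0.8521 + 0.21×2.2521 + 0.25×1.1123 = 0.9061
MRP = 8.45% − 3.35% = 5.10%
E(R_P) = R_f + β_P × MRP = 3.35% + 0.9061 × 5.10% = 7.97%

7.97%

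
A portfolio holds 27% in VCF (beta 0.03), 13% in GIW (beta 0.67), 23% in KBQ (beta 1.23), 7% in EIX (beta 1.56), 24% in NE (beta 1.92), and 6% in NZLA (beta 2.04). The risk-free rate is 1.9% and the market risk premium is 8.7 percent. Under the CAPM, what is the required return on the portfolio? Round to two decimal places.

β_P = Σ w_i β_i = 0.27×0.03 + 0.13×0.67 + 0.23×1.23 + 0.07×1.56 + 0.24×1.92 + 0.06×2.04 = 1.0705
E(R_P) = R_f + β_P × MRP = 1.9% + 1.0705 × 8.7% = 11.21%

11.21%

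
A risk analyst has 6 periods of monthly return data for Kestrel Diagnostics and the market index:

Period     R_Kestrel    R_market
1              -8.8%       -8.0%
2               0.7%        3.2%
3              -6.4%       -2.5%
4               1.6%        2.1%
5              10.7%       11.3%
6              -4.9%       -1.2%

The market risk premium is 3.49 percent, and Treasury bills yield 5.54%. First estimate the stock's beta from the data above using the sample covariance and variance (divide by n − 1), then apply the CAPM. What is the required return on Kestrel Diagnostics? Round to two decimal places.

9.27%

Mean R_i = (-8.8 + 0.7 − 6.4 + 1.6 + 10.7 − 4.9) / 6 = -1.1833%
Mean R_m = (-8.0 + 3.2 − 2.5 + 2.1 + 11.3 − 1.2) / 6 = 0.8167%
Σ(R_i − R̄_i)(R_m − R̄_m) = 224.5883  ⇒  Cov = 224.5883 / 5 = 44.9177
Σ(R_m − R̄_m)² = 210.0283  ⇒  Var(R_m) = 210.0283 / 5 = 42.0057
β = Cov / Var(R_m) = 44.9177 / 42.0057 = 1.0693
E(R) = R_f + β × MRP = 5.54% + 1.0693 × 3.49% = 9.27%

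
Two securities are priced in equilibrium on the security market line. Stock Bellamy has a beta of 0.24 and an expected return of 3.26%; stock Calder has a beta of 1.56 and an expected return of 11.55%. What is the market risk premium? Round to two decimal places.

6.28%

Both satisfy E(R) = R_f + β·MRP, so the slope of the SML is
MRP = (11.55% − 3.26%) / (1.56 − 0.24) = 8.29% / 1.32 = 6.2803%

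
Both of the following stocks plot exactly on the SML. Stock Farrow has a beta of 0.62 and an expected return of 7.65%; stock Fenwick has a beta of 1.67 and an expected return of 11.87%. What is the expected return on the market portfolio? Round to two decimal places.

9.18%

Both satisfy E(R) = R_f + β·MRP, so the slope of the SML is
MRP = (11.87% − 7.65%) / (1.67 − 0.62) = 4.22% / 1.05 = 4.0190%
R_f = E(R_Farrow) − β_Farrow·MRP = 7.65% − 0.62 × 4.0190% = 5.1582%
E(R_m) = R_f + MRP = 5.1582% + 4.0190% = 9.18%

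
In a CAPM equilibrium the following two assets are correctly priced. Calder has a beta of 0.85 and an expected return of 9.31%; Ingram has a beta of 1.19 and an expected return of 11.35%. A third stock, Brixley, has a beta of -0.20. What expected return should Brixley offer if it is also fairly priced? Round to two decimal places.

MRP (SML slope) = (11.35% − 9.31%) / (1.19 − 0.85) = 2.04% / 0.34 = 6.0000%
R_f (intercept) = 9.31% − 0.85 × 6.0000% = 4.2100%
E(R_Brixley) = R_f + β × MRP = 4.2100% + -0.20 × 6.0000% = 3.01%

3.01%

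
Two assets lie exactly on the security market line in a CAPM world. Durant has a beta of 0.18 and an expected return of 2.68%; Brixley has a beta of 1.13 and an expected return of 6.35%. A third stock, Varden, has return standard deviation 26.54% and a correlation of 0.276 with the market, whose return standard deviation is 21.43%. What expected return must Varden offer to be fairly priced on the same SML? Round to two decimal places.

MRP = (6.35% − 2.68%) / (1.13 − 0.18) = 3.8632%
R_f = 2.68% − 0.18 × 3.8632% = 1.9846%
β_Varden = ρ·σ_i/σ_m = 0.276 × 26.54 / 21.43 = 0.3418
E(R_Varden) = R_f + β × MRP = 1.9846% + 0.3418 × 3.8632% = 3.31%

3.31%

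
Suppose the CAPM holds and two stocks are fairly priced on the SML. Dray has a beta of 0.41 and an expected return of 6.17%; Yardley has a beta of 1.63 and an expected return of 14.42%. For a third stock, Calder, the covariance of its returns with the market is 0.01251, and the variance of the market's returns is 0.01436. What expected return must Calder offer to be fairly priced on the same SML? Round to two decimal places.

9.29%

MRP = (14.42% − 6.17%) / (1.63 − 0.41) = 6.7623%
R_f = 6.17% − 0.41 × 6.7623% = 3.3975%
β_Calder = Cov / Var(R_m) = 0.01251 / 0.01436 = 0.8712
E(R_Calder) = R_f + β × MRP = 3.3975% + 0.8712 × 6.7623% = 9.29%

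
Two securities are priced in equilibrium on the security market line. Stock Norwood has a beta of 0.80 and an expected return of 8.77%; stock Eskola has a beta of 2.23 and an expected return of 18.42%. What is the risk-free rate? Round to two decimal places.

Both satisfy E(R) = R_f + β·MRP, so the slope of the SML is
MRP = (18.42% − 8.77%) / (2.23 − 0.80) = 9.65% / 1.43 = 6.7483%
R_f = E(R_Norwood) − β_Norwood·MRP = 8.77% − 0.80 × 6.7483% = 3.3714%

3.37%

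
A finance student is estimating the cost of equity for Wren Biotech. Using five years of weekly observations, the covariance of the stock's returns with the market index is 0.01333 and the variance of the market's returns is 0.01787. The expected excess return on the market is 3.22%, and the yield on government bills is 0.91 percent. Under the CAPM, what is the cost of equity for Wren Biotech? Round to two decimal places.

β = Cov(R_i, R_m) / Var(R_m) = 0.01333 / 0.01787 = 0.7459
E(R) = R_f + β × MRP = 0.91% + 0.7459 × 3.22% = 3.31%

3.31%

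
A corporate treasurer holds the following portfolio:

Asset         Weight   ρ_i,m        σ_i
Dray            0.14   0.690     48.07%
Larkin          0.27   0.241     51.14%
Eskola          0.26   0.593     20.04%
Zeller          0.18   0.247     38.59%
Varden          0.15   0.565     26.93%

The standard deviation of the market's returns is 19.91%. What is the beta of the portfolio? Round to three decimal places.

β_Dray = 0.690 × 48.07% / 19.91% = 1.6659
β_Larkin = 0.241 × 51.14% / 19.91% = 0.6190
β_Eskola = 0.593 × 20.04% / 19.91% = 0.5969
β_Zeller = 0.247 × 38.59% / 19.91% = 0.4787
β_Varden = 0.565 × 26.93% / 19.91% = 0.7642
β_P = Σ w_i β_i = 0.14×1.6659 + 0.27×0.6190 + 0.26×0.5969 + 0.18×0.4787 + 0.15×0.7642 = 0.7563

0.756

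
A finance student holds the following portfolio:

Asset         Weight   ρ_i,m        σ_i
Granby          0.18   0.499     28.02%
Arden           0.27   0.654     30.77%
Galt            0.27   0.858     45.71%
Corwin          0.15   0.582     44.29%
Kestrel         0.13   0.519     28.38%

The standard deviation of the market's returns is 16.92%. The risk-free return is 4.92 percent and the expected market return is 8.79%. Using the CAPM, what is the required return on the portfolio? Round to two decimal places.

β_Granby = 0.499 × 28.02% / 16.92% = 0.8264
β_Arden = 0.654 × 30.77% / 16.92% = 1.1893
β_Galt = 0.858 × 45.71% / 16.92% = 2.3179
β_Corwin = 0.582 × 44.29% / 16.92% = 1.5235
β_Kestrel = 0.519 × 28.38% / 16.92% = 0.8705
β_P = Σ w_i β_i = 0.18×0.8264 + 0.27×1.1893 + 0.27×2.3179 + 0.15×1.5235 + 0.13×0.8705 = 1.4374
MRP = 8.79% − 4.92% = 3.87%
E(R_P) = R_f + β_P × MRP = 4.92% + 1.4374 × 3.87% = 10.48%

10.48%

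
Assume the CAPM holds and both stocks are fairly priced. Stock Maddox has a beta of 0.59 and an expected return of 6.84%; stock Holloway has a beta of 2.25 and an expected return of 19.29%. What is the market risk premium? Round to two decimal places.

Both satisfy E(R) = R_f + β·MRP, so the slope of the SML is
MRP = (19.29% − 6.84%) / (2.25 − 0.59) = 12.45% / 1.66 = 7.5000%

7.50%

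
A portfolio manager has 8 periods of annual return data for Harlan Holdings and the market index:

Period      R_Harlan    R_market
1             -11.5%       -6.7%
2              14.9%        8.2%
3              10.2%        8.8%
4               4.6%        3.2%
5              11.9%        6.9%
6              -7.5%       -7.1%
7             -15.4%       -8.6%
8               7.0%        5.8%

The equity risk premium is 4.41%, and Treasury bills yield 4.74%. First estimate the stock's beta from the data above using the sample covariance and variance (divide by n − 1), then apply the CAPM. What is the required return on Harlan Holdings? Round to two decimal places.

Mean R_i = (-11.5 + 14.9 + 10.2 + 4.6 + 11.9 − 7.5 − 15.4 + 7.0) / 8 = 1.7750%
Mean R_m = (-6.7 + 8.2 + 8.8 + 3.2 + 6.9 − 7.1 − 8.6 + 5.8) / 8 = 1.3125%
Σ(R_i − R̄_i)(R_m − R̄_m) = 593.4725  ⇒  Cov = 593.4725 / 7 = 84.7818
Σ(R_m − R̄_m)² = 391.6488  ⇒  Var(R_m) = 391.6488 / 7 = 55.9498
β = Cov / Var(R_m) = 84.7818 / 55.9498 = 1.5153
E(R) = R_f + β × MRP = 4.74% + 1.5153 × 4.41% = 11.42%

11.42%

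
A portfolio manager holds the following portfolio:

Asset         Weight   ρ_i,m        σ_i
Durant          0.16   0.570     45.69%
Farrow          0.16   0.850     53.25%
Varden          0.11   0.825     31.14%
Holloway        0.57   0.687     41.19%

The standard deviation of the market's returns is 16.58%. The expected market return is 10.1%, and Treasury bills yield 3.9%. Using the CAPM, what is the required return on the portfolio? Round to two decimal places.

15.25%

β_Durant = 0.570 × 45.69% / 16.58% = 1.5708
β_Farrow = 0.850 × 53.25% / 16.58% = 2.7299
β_Varden = 0.825 × 31.14% / 16.58% = 1.5495
β_Holloway = 0.687 × 41.19% / 16.58% = 1.7067
β_P = Σ w_i β_i = 0.16×1.5708 + 0.16×2.7299 + 0.11×1.5495 + 0.57×1.7067 = 1.8314
MRP = 10.1% − 3.9% = 6.20%
E(R_P) = R_f + β_P × MRP = 3.9% + 1.8314 × 6.2% = 15.25%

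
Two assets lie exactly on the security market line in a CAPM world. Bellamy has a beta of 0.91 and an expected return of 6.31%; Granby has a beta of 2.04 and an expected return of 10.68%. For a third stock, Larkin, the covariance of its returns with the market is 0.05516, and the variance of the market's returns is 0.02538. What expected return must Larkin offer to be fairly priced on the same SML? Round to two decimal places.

MRP = (10.68% − 6.31%) / (2.04 − 0.91) = 3.8673%
R_f = 6.31% − 0.91 × 3.8673% = 2.7908%
β_Larkin = Cov / Var(R_m) = 0.05516 / 0.02538 = 2.1734
E(R_Larkin) = R_f + β × MRP = 2.7908% + 2.1734 × 3.8673% = 11.20%

11.20%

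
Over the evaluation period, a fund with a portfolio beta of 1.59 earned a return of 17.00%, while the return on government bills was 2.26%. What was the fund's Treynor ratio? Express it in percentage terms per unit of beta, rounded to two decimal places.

Treynor = (R_P − R_f) / β_P = (17.00% − 2.26%) / 1.5900 = 14.74% / 1.5900 = 9.27%

9.27%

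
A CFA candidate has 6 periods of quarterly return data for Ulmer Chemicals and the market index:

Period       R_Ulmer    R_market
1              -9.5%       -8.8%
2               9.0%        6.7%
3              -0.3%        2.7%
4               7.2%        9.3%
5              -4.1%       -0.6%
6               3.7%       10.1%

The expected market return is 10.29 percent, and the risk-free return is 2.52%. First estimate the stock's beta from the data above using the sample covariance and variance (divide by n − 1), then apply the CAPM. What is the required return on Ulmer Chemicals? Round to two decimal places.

9.52%

Mean R_i = (-9.5 + 9.0 − 0.3 + 7.2 − 4.1 + 3.7) / 6 = 1.0000%
Mean R_m = (-8.8 + 6.7 + 2.7 + 9.3 − 0.6 + 10.1) / 6 = 3.2333%
Σ(R_i − R̄_i)(R_m − R̄_m) = 230.4800  ⇒  Cov = 230.4800 / 5 = 46.0960
Σ(R_m − R̄_m)² = 255.7533  ⇒  Var(R_m) = 255.7533 / 5 = 51.1507
β = Cov / Var(R_m) = 46.0960 / 51.1507 = 0.9012
MRP = 10.29% − 2.52% = 7.77%
E(R) = R_f + β × MRP = 2.52% + 0.9012 × 7.77% = 9.52%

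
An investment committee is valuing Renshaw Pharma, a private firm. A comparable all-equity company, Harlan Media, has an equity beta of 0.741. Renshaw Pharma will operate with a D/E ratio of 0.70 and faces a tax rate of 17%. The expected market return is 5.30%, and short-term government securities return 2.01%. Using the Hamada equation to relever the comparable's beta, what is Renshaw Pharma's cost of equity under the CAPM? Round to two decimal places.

β_L = β_U × [1 + (1 − t)(D/E)] = 0.741 × [1 + (1 − 0.17) × 0.70]
    = 0.741 × [1 + 0.83 × 0.70] = 0.741 × 1.5810 = 1.1715
MRP = 5.30% − 2.01% = 3.29%
E(R) = R_f + β_L × MRP = 2.01% + 1.1715 × 3.29% = 5.86%

5.86%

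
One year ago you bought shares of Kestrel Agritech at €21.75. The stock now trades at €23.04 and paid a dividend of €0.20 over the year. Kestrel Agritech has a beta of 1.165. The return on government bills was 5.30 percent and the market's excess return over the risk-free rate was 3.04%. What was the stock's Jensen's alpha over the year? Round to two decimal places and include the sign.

Realised HPR = (P1 + D1 − P0) / P0 = (23.04 + 0.20 − 21.75) / 21.75 = 1.49 / 21.75 = 6.8506%
CAPM required = R_f + β·MRP = 5.30% + 1.165 × 3.04% = 8.84160%
α = realised − required = 6.8506% − 8.84160% = -1.99%

-1.99%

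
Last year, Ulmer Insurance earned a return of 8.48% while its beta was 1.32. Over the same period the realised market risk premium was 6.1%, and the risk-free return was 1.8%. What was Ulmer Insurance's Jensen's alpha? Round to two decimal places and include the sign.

-1.37%

CAPM benchmark = R_f + β(R_m − R_f) = 1.8% + 1.32 × 6.1% = 9.8520%
α = actual − benchmark = 8.48% − 9.8520% = -1.37%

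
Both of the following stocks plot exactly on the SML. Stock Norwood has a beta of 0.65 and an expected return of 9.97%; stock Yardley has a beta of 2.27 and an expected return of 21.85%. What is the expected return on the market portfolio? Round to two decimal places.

Both satisfy E(R) = R_f + β·MRP, so the slope of the SML is
MRP = (21.85% − 9.97%) / (2.27 − 0.65) = 11.88% / 1.62 = 7.3333%
R_f = E(R_Norwood) − β_Norwood·MRP = 9.97% − 0.65 × 7.3333% = 5.2034%
E(R_m) = R_f + MRP = 5.2034% + 7.3333% = 12.54%

12.54%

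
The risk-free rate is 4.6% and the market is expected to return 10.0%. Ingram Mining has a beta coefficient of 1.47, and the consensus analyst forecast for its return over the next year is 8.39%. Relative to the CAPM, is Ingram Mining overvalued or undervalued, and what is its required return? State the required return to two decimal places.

Overvalued; required return 12.54%

MRP = 10.0% − 4.6% = 5.40%
Required return = R_f + β·MRP = 4.6% + 1.47 × 5.4% = 12.54%
Forecast 8.39% < required 12.54% → the stock plots below the SML → overvalued.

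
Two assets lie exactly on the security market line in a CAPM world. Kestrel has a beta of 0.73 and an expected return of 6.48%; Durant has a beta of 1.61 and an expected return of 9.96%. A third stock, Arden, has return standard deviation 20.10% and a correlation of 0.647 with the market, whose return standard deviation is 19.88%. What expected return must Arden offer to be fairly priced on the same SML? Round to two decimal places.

6.18%

MRP = (9.96% − 6.48%) / (1.61 − 0.73) = 3.9545%
R_f = 6.48% − 0.73 × 3.9545% = 3.5932%
β_Arden = ρ·σ_i/σ_m = 0.647 × 20.10 / 19.88 = 0.6542
E(R_Arden) = R_f + β × MRP = 3.5932% + 0.6542 × 3.9545% = 6.18%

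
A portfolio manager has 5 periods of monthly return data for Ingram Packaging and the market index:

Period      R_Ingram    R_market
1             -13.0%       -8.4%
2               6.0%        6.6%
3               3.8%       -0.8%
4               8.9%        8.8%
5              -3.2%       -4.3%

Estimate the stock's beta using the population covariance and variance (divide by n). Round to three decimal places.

1.128

Mean R_i = (-13.0 + 6.0 + 3.8 + 8.9 − 3.2) / 5 = 0.5000%
Mean R_m = (-8.4 + 6.6 − 0.8 + 8.8 − 4.3) / 5 = 0.3800%
Σ(R_i − R̄_i)(R_m − R̄_m) = 236.8900  ⇒  Cov = 236.8900 / 5 = 47.3780
Σ(R_m − R̄_m)² = 209.9680  ⇒  Var(R_m) = 209.9680 / 5 = 41.9936
β = Cov / Var(R_m) = 47.3780 / 41.9936 = 1.1282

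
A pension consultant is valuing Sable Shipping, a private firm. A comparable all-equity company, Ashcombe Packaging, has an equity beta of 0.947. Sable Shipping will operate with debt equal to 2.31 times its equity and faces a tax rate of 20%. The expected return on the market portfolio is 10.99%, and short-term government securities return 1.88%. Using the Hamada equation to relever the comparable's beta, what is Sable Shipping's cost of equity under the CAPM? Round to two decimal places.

β_L = β_U × [1 + (1 − t)(D/E)] = 0.947 × [1 + (1 − 0.20) × 2.31]
    = 0.947 × [1 + 0.80 × 2.31] = 0.947 × 2.8480 = 2.6971
MRP = 10.99% − 1.88% = 9.11%
E(R) = R_f + β_L × MRP = 1.88% + 2.6971 × 9.11% = 26.45%

26.45%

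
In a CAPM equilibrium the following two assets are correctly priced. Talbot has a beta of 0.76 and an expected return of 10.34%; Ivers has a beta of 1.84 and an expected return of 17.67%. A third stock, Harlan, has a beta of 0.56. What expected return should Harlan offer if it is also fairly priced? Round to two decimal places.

MRP (SML slope) = (17.67% − 10.34%) / (1.84 − 0.76) = 7.33% / 1.08 = 6.7870%
R_f (intercept) = 10.34% − 0.76 × 6.7870% = 5.1819%
E(R_Harlan) = R_f + β × MRP = 5.1819% + 0.56 × 6.7870% = 8.98%

8.98%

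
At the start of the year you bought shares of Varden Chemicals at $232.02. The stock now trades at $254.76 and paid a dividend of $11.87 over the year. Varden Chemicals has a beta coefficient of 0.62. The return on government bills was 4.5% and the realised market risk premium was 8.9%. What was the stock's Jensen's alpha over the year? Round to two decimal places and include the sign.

+4.90%

Realised HPR = (P1 + D1 − P0) / P0 = (254.76 + 11.87 − 232.02) / 232.02 = 34.61 / 232.02 = 14.9168%
CAPM required = R_f + β·MRP = 4.5% + 0.62 × 8.9% = 10.0180%
α = realised − required = 14.9168% − 10.0180% = +4.90%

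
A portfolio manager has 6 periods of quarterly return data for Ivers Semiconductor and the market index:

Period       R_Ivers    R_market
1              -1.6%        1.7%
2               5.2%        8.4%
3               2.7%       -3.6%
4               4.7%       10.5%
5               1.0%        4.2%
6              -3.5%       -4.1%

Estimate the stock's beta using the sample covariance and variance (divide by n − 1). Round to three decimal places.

0.411

Mean R_i = (-1.6 + 5.2 + 2.7 + 4.7 + 1.0 − 3.5) / 6 = 1.4167%
Mean R_m = (1.7 + 8.4 − 3.6 + 10.5 + 4.2 − 4.1) / 6 = 2.8500%
Σ(R_i − R̄_i)(R_m − R̄_m) = 74.9150  ⇒  Cov = 74.9150 / 5 = 14.9830
Σ(R_m − R̄_m)² = 182.3750  ⇒  Var(R_m) = 182.3750 / 5 = 36.4750
β = Cov / Var(R_m) = 14.9830 / 36.4750 = 0.4108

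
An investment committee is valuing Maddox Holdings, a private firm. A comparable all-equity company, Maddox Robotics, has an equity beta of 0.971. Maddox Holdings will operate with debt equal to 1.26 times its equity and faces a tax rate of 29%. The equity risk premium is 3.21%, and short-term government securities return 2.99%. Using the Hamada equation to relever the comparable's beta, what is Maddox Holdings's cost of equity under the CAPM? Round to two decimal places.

8.90%

β_L = β_U × [1 + (1 − t)(D/E)] = 0.971 × [1 + (1 − 0.29) × 1.26]
    = 0.971 × [1 + 0.71 × 1.26] = 0.971 × 1.8946 = 1.8397
E(R) = R_f + β_L × MRP = 2.99% + 1.8397 × 3.21% = 8.90%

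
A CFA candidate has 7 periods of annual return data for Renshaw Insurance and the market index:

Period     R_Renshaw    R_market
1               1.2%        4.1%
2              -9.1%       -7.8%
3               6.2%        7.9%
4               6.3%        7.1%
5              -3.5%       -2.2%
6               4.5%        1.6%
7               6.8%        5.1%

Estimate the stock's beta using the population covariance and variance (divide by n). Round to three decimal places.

Mean R_i = (1.2 − 9.1 + 6.2 + 6.3 − 3.5 + 4.5 + 6.8) / 7 = 1.7714%
Mean R_m = (4.1 − 7.8 + 7.9 + 7.1 − 2.2 + 1.6 + 5.1) / 7 = 2.2571%
Σ(R_i − R̄_i)(R_m − R̄_m) = 191.2014  ⇒  Cov = 191.2014 / 7 = 27.3145
Σ(R_m − R̄_m)² = 188.2171  ⇒  Var(R_m) = 188.2171 / 7 = 26.8882
β = Cov / Var(R_m) = 27.3145 / 26.8882 = 1.0159

1.016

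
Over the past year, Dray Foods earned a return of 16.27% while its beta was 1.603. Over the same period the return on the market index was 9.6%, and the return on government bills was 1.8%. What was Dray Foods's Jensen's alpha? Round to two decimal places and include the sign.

+1.97%

Market excess return = 9.6% − 1.8% = 7.80%
CAPM benchmark = R_f + β(R_m − R_f) = 1.8% + 1.603 × 7.8% = 14.3034%
α = actual − benchmark = 16.27% − 14.3034% = +1.97%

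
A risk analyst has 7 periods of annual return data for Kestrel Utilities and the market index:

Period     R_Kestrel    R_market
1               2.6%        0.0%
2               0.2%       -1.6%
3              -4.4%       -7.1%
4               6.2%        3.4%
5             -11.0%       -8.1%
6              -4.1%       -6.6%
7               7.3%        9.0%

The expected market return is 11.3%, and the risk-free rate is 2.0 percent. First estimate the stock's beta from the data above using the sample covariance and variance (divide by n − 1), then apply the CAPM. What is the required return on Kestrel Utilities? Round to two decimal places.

Mean R_i = (2.6 + 0.2 − 4.4 + 6.2 − 11.0 − 4.1 + 7.3) / 7 = -0.4571%
Mean R_m = (0.0 − 1.6 − 7.1 + 3.4 − 8.1 − 6.6 + 9.0) / 7 = -1.5714%
Σ(R_i − R̄_i)(R_m − R̄_m) = 228.8314  ⇒  Cov = 228.8314 / 6 = 38.1386
Σ(R_m − R̄_m)² = 237.4143  ⇒  Var(R_m) = 237.4143 / 6 = 39.5691
β = Cov / Var(R_m) = 38.1386 / 39.5691 = 0.9638
MRP = 11.3% − 2.0% = 9.30%
E(R) = R_f + β × MRP = 2.0% + 0.9638 × 9.3% = 10.96%

10.96%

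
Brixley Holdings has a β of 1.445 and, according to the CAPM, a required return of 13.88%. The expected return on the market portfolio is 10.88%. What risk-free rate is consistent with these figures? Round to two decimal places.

E(R) = R_f + β(E(R_m) − R_f) = R_f(1 − β) + β·E(R_m)
13.88% = R_f × (1 − 1.445) + 1.445 × 10.88%
13.88% = R_f × -0.445 + 15.72160%
R_f = (13.88% − 15.72160%) / -0.445 = 4.14%

4.14%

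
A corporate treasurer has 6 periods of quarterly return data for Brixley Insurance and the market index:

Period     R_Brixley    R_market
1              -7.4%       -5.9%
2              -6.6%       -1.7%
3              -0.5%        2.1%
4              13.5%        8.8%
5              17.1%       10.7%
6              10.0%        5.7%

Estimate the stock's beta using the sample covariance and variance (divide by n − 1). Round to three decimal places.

Mean R_i = (-7.4 − 6.6 − 0.5 + 13.5 + 17.1 + 10.0) / 6 = 4.3500%
Mean R_m = (-5.9 − 1.7 + 2.1 + 8.8 + 10.7 + 5.7) / 6 = 3.2833%
Σ(R_i − R̄_i)(R_m − R̄_m) = 326.9050  ⇒  Cov = 326.9050 / 5 = 65.3810
Σ(R_m − R̄_m)² = 201.8483  ⇒  Var(R_m) = 201.8483 / 5 = 40.3697
β = Cov / Var(R_m) = 65.3810 / 40.3697 = 1.6196

1.620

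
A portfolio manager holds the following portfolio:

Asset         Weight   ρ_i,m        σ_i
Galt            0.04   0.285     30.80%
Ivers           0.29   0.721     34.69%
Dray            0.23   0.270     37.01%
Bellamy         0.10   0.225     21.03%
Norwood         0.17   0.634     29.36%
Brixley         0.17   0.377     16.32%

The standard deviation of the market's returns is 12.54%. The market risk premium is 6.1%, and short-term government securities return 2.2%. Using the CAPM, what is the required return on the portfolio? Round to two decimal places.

9.30%

β_Galt = 0.285 × 30.80% / 12.54% = 0.7000
β_Ivers = 0.721 × 34.69% / 12.54% = 1.9945
β_Dray = 0.270 × 37.01% / 12.54% = 0.7969
β_Bellamy = 0.225 × 21.03% / 12.54% = 0.3773
β_Norwood = 0.634 × 29.36% / 12.54% = 1.4844
β_Brixley = 0.377 × 16.32% / 12.54% = 0.4906
β_P = Σ w_i β_i = 0.04×0.7000 + 0.29×1.9945 + 0.23×0.7969 + 0.10×0.3773 + 0.17×1.4844 + 0.17×0.4906 = 1.1632
E(R_P) = R_f + β_P × MRP = 2.2% + 1.1632 × 6.1% = 9.30%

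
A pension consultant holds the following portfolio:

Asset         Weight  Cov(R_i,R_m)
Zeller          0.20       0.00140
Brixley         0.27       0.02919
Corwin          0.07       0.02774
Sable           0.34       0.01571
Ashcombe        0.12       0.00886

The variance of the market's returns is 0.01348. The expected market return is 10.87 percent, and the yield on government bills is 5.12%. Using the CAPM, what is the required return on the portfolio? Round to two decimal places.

12.16%

β_Zeller = 0.00140 / 0.01348 = 0.1039
β_Brixley = 0.02919 / 0.01348 = 2.1654
β_Corwin = 0.02774 / 0.01348 = 2.0579
β_Sable = 0.01571 / 0.01348 = 1.1654
β_Ashcombe = 0.00886 / 0.01348 = 0.6573
β_P = Σ w_i β_i = 0.20×0.1039 + 0.27×2.1654 + 0.07×2.0579 + 0.34×1.1654 + 0.12×0.6573 = 1.2246
MRP = 10.87% − 5.12% = 5.75%
E(R_P) = R_f + β_P × MRP = 5.12% + 1.2246 × 5.75% = 12.16%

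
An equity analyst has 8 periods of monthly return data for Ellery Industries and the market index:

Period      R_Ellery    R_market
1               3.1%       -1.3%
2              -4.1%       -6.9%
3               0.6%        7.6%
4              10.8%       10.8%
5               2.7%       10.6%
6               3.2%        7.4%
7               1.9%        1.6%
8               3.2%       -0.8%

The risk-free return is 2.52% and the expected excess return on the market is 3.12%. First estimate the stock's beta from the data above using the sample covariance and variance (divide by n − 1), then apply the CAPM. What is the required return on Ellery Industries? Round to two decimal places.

3.82%

Mean R_i = (3.1 − 4.1 + 0.6 + 10.8 + 2.7 + 3.2 + 1.9 + 3.2) / 8 = 2.6750%
Mean R_m = (-1.3 − 6.9 + 7.6 + 10.8 + 10.6 + 7.4 + 1.6 − 0.8) / 8 = 3.6250%
Σ(R_i − R̄_i)(R_m − R̄_m) = 120.6650  ⇒  Cov = 120.6650 / 7 = 17.2379
Σ(R_m − R̄_m)² = 288.8950  ⇒  Var(R_m) = 288.8950 / 7 = 41.2707
β = Cov / Var(R_m) = 17.2379 / 41.2707 = 0.4177
E(R) = R_f + β × MRP = 2.52% + 0.4177 × 3.12% = 3.82%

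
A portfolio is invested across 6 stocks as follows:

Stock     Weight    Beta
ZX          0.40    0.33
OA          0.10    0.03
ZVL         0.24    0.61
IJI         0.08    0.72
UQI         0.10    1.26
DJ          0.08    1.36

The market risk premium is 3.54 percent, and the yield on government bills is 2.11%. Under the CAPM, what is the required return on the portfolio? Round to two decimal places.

β_P = Σ w_i β_i = 0.40×0.33 + 0.10×0.03 + 0.24×0.61 + 0.08×0.72 + 0.10×1.26 + 0.08×1.36 = 0.5738
E(R_P) = R_f + β_P × MRP = 2.11% + 0.5738 × 3.54% = 4.14%

4.14%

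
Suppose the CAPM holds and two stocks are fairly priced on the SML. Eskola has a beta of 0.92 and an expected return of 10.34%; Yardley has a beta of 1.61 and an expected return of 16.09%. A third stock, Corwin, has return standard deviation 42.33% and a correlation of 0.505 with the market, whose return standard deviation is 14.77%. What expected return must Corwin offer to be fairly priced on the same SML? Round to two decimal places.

14.73%

MRP = (16.09% − 10.34%) / (1.61 − 0.92) = 8.3333%
R_f = 10.34% − 0.92 × 8.3333% = 2.6734%
β_Corwin = ρ·σ_i/σ_m = 0.505 × 42.33 / 14.77 = 1.4473
E(R_Corwin) = R_f + β × MRP = 2.6734% + 1.4473 × 8.3333% = 14.73%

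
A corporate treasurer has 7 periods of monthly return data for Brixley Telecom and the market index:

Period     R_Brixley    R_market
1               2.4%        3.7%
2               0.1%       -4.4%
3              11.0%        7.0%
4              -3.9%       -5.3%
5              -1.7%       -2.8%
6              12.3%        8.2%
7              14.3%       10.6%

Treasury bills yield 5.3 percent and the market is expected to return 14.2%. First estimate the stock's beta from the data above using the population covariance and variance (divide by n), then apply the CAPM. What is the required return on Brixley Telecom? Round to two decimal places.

Mean R_i = (2.4 + 0.1 + 11.0 − 3.9 − 1.7 + 12.3 + 14.3) / 7 = 4.9286%
Mean R_m = (3.7 − 4.4 + 7.0 − 5.3 − 2.8 + 8.2 + 10.6) / 7 = 2.4286%
Σ(R_i − R̄_i)(R_m − R̄_m) = 279.5243  ⇒  Cov = 279.5243 / 7 = 39.9320
Σ(R_m − R̄_m)² = 256.2943  ⇒  Var(R_m) = 256.2943 / 7 = 36.6135
β = Cov / Var(R_m) = 39.9320 / 36.6135 = 1.0906
MRP = 14.2% − 5.3% = 8.90%
E(R) = R_f + β × MRP = 5.3% + 1.0906 × 8.9% = 15.01%

15.01%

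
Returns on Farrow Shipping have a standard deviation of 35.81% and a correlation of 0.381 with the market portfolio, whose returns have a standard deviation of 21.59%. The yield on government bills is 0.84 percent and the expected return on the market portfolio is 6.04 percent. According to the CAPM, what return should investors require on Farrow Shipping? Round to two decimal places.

β = ρ × σ_i / σ_m = 0.381 × 35.81% / 21.59% = 0.6319
MRP = 6.04% − 0.84% = 5.20%
E(R) = 0.84% + 0.6319 × 5.20% = 4.13%

4.13%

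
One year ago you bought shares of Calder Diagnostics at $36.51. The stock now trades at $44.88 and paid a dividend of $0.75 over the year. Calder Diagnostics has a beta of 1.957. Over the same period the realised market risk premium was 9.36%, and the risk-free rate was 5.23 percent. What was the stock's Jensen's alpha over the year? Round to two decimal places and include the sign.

Realised HPR = (P1 + D1 − P0) / P0 = (44.88 + 0.75 − 36.51) / 36.51 = 9.12 / 36.51 = 24.9795%
CAPM required = R_f + β·MRP = 5.23% + 1.957 × 9.36% = 23.54752%
α = realised − required = 24.9795% − 23.54752% = +1.43%

+1.43%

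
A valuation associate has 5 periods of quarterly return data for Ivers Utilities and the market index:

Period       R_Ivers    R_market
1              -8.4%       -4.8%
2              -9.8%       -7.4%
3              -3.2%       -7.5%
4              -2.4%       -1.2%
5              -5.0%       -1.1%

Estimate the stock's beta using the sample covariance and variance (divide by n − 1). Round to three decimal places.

Mean R_i = (-8.4 − 9.8 − 3.2 − 2.4 − 5.0) / 5 = -5.7600%
Mean R_m = (-4.8 − 7.4 − 7.5 − 1.2 − 1.1) / 5 = -4.4000%
Σ(R_i − R̄_i)(R_m − R̄_m) = 18.5000  ⇒  Cov = 18.5000 / 4 = 4.6250
Σ(R_m − R̄_m)² = 39.9000  ⇒  Var(R_m) = 39.9000 / 4 = 9.9750
β = Cov / Var(R_m) = 4.6250 / 9.9750 = 0.4637

0.464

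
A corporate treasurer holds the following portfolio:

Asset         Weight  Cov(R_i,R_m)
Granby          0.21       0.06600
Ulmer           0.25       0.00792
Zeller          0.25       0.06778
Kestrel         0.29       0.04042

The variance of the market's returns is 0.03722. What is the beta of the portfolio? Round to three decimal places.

β_Granby = 0.06600 / 0.03722 = 1.7732
β_Ulmer = 0.00792 / 0.03722 = 0.2128
β_Zeller = 0.06778 / 0.03722 = 1.8211
β_Kestrel = 0.04042 / 0.03722 = 1.0860
β_P = Σ w_i β_i = 0.21×1.7732 + 0.25×0.2128 + 0.25×1.8211 + 0.29×1.0860 = 1.1958

1.196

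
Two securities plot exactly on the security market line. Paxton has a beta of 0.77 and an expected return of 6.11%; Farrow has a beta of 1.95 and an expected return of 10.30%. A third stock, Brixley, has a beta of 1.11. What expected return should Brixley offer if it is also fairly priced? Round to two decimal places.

7.32%

MRP (SML slope) = (10.30% − 6.11%) / (1.95 − 0.77) = 4.19% / 1.18 = 3.5508%
R_f (intercept) = 6.11% − 0.77 × 3.5508% = 3.3759%
E(R_Brixley) = R_f + β × MRP = 3.3759% + 1.11 × 3.5508% = 7.32%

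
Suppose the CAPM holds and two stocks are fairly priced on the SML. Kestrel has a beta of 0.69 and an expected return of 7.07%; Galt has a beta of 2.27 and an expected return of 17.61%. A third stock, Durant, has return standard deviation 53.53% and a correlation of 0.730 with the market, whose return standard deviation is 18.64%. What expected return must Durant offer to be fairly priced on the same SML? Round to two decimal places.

MRP = (17.61% − 7.07%) / (2.27 − 0.69) = 6.6709%
R_f = 7.07% − 0.69 × 6.6709% = 2.4671%
β_Durant = ρ·σ_i/σ_m = 0.730 × 53.53 / 18.64 = 2.0964
E(R_Durant) = R_f + β × MRP = 2.4671% + 2.0964 × 6.6709% = 16.45%

16.45%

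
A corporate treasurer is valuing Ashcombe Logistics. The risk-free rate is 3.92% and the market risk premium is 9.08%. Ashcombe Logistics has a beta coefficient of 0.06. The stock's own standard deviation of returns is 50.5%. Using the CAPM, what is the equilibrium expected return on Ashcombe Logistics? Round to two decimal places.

E(R) = R_f + β × MRP = 3.92% + 0.06 × 9.08% = 4.46%

4.46%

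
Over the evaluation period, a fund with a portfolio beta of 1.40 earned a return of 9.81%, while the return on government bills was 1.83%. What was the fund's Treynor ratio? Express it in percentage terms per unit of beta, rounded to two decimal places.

5.70%

Treynor = (R_P − R_f) / β_P = (9.81% − 1.83%) / 1.4000 = 7.98% / 1.4000 = 5.70%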